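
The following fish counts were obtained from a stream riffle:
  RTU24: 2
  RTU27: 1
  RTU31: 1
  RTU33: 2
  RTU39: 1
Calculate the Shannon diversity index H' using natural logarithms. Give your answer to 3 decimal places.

Total N = 2+1+1+2+1 = 7, so the proportions are 0.28571, 0.14286, 0.14286, 0.28571, 0.14286 (working shown to 5 dp, full precision carried).
Each pᵢ ln pᵢ term: 0.28571×(-1.25276)=-0.35793, 0.14286×(-1.94591)=-0.27799, 0.14286×(-1.94591)=-0.27799, 0.28571×(-1.25276)=-0.35793, 0.14286×(-1.94591)=-0.27799.
Sum = -1.54983, so H' = 1.550.

1.550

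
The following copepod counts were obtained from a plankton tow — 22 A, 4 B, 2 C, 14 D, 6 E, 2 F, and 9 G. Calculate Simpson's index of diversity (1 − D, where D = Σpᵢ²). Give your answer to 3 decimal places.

0.764

Total N = 22+4+2+14+6+2+9 = 59, so the proportions are 0.37288, 0.0678, 0.0339, 0.23729, 0.10169, 0.0339, 0.15254 (working shown to 5 dp, full precision carried).
D = 0.37288² + 0.0678² + 0.0339² + 0.23729² + 0.10169² + 0.0339² + 0.15254² = 0.13904 + 0.00460 + 0.00115 + 0.05631 + 0.01034 + 0.00115 + 0.02327 = 0.23585.
So 1 − D = 0.76415, i.e. 0.764 to 3 decimal places.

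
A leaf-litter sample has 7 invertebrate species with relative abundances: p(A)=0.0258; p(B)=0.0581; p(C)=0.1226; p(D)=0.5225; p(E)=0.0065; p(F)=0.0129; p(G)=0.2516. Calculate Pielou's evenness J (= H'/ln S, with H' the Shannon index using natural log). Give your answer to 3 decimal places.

H' = −Σ pᵢ ln pᵢ = −((-0.09436) + (-0.16533) + (-0.25732) + (-0.33917) + (-0.03273) + (-0.05612) + (-0.34719)) = 1.29222 (working shown to 5 dp, full precision carried).
With S = 7 species, ln S = 1.94591, so J = 1.29222/1.94591 = 0.66407, i.e. 0.664 to 3 decimal places.

0.664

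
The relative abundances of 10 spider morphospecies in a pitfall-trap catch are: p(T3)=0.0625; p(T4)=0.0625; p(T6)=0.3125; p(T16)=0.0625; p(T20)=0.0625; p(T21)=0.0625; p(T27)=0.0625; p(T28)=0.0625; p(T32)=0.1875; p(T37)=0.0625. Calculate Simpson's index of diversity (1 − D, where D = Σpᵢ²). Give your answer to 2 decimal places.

0.84

D = 0.0625² + 0.0625² + 0.3125² + 0.0625² + 0.0625² + 0.0625² + 0.0625² + 0.0625² + 0.1875² + 0.0625² = 0.0039 + 0.0039 + 0.0977 + 0.0039 + 0.0039 + 0.0039 + 0.0039 + 0.0039 + 0.0352 + 0.0039 = 0.1641 (working shown to 4 dp, full precision carried).
So 1 − D = 0.8359, i.e. 0.84 to 2 decimal places.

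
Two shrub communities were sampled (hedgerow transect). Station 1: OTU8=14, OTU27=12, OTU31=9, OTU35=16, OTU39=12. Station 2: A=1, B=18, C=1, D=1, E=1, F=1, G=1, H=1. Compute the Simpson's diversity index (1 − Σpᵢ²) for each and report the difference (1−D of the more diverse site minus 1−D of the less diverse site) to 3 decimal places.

0.323

Station 1: N=63, proportions 0.22222, 0.19048, 0.14286, 0.25397, 0.19048, giving 1−D = 0.79315 (working shown to 5 dp, full precision carried).
Station 2: N=25, proportions 0.04, 0.72, 0.04, 0.04, 0.04, 0.04, 0.04, 0.04, giving 1−D = 0.47040.
Difference = |0.79315 − 0.47040| = 0.32275, i.e. 0.323 to 3 decimal places.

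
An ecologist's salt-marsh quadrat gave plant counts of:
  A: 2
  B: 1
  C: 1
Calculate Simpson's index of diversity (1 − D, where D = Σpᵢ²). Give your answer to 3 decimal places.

0.625

Total N = 2+1+1 = 4, so the proportions are 0.5, 0.25, 0.25 (working shown to 5 dp, full precision carried).
D = 0.5² + 0.25² + 0.25² = 0.25000 + 0.06250 + 0.06250 = 0.37500.
So 1 − D = 0.62500, i.e. 0.625 to 3 decimal places.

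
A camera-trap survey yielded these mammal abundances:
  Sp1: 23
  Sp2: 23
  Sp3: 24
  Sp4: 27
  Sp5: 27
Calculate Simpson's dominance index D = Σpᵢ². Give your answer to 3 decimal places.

0.201

Total N = 23+23+24+27+27 = 124, so the proportions are 0.18548, 0.18548, 0.19355, 0.21774, 0.21774 (working shown to 5 dp, full precision carried).
D = 0.18548² + 0.18548² + 0.19355² + 0.21774² + 0.21774² = 0.03440 + 0.03440 + 0.03746 + 0.04741 + 0.04741 = 0.20109.
To 3 decimal places, D = 0.201.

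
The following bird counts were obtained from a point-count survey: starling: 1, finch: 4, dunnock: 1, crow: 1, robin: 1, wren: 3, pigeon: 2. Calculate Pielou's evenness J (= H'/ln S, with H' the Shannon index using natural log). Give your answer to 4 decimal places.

Total N = 1+4+1+1+1+3+2 = 13, so the proportions are 0.076923, 0.307692, 0.076923, 0.076923, 0.076923, 0.230769, 0.153846 (working shown to 6 dp, full precision carried).
H' = −Σ pᵢ ln pᵢ = −((-0.197304) + (-0.362663) + (-0.197304) + (-0.197304) + (-0.197304) + (-0.338385) + (-0.287970)) = 1.778233.
With S = 7 species, ln S = 1.945910, so J = 1.778233/1.945910 = 0.913831, i.e. 0.9138 to 4 decimal places.

0.9138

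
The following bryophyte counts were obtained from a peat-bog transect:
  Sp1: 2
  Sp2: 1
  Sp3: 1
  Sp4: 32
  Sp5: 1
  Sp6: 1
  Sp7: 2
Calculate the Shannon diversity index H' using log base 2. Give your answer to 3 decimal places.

1.222

Total N = 2+1+1+32+1+1+2 = 40, so the proportions are 0.05, 0.025, 0.025, 0.8, 0.025, 0.025, 0.05 (working shown to 5 dp, full precision carried).
Each pᵢ log₂ pᵢ term: 0.05×(-4.32193)=-0.21610, 0.025×(-5.32193)=-0.13305, 0.025×(-5.32193)=-0.13305, 0.8×(-0.32193)=-0.25754, 0.025×(-5.32193)=-0.13305, 0.025×(-5.32193)=-0.13305, 0.05×(-4.32193)=-0.21610.
Sum = -1.22193, so H' = 1.222.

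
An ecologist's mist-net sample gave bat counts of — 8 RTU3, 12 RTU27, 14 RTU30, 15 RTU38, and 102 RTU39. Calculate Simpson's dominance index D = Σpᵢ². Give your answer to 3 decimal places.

0.484

Total N = 8+12+14+15+102 = 151, so the proportions are 0.05298, 0.07947, 0.09272, 0.09934, 0.6755 (working shown to 5 dp, full precision carried).
D = 0.05298² + 0.07947² + 0.09272² + 0.09934² + 0.6755² = 0.00281 + 0.00632 + 0.00860 + 0.00987 + 0.45630 = 0.48388.
To 3 decimal places, D = 0.484.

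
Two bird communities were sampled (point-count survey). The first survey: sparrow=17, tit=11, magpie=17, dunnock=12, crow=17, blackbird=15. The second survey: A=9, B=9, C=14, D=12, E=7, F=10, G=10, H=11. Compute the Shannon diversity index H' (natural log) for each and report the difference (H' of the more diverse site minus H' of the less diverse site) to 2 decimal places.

0.28

The first survey: N=89, proportions 0.191, 0.1236, 0.191, 0.1348, 0.191, 0.1685, giving H' = 1.7773 (working shown to 4 dp, full precision carried).
The second survey: N=82, proportions 0.1098, 0.1098, 0.1707, 0.1463, 0.0854, 0.122, 0.122, 0.1341, giving H' = 2.0608.
Difference = |1.7773 − 2.0608| = 0.2835, i.e. 0.28 to 2 decimal places.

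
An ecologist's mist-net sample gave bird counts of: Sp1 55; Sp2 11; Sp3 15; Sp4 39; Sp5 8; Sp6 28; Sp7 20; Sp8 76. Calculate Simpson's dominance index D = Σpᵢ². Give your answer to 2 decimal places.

0.19

Total N = 55+11+15+39+8+28+20+76 = 252, so the proportions are 0.2183, 0.0437, 0.0595, 0.1548, 0.0317, 0.1111, 0.0794, 0.3016 (working shown to 4 dp, full precision carried).
D = 0.2183² + 0.0437² + 0.0595² + 0.1548² + 0.0317² + 0.1111² + 0.0794² + 0.3016² = 0.0476 + 0.0019 + 0.0035 + 0.0240 + 0.0010 + 0.0123 + 0.0063 + 0.0910 = 0.1876.
To 2 decimal places, D = 0.19.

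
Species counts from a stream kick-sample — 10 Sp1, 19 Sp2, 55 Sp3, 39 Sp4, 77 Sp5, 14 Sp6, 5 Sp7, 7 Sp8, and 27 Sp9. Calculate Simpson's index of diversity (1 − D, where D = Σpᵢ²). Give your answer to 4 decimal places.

Total N = 10+19+55+39+77+14+5+7+27 = 253, so the proportions are 0.039526, 0.075099, 0.217391, 0.15415, 0.304348, 0.055336, 0.019763, 0.027668, 0.106719 (working shown to 6 dp, full precision carried).
D = 0.039526² + 0.075099² + 0.217391² + 0.15415² + 0.304348² + 0.055336² + 0.019763² + 0.027668² + 0.106719² = 0.001562 + 0.005640 + 0.047259 + 0.023762 + 0.092628 + 0.003062 + 0.000391 + 0.000766 + 0.011389 = 0.186458.
So 1 − D = 0.813542, i.e. 0.8135 to 4 decimal places.

0.8135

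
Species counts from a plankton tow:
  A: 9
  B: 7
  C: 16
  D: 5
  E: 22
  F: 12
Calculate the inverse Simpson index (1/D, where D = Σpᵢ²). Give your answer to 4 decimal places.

4.8518

Total N = 9+7+16+5+22+12 = 71, so the proportions are 0.12676056, 0.09859155, 0.22535211, 0.07042254, 0.30985915, 0.16901408 (working shown to 8 dp, full precision carried).
D = 0.12676056² + 0.09859155² + 0.22535211² + 0.07042254² + 0.30985915² + 0.16901408² = 0.01606824 + 0.00972029 + 0.05078357 + 0.00495933 + 0.09601270 + 0.02856576 = 0.20610990.
So 1/D = 4.851781, i.e. 4.8518 to 4 decimal places.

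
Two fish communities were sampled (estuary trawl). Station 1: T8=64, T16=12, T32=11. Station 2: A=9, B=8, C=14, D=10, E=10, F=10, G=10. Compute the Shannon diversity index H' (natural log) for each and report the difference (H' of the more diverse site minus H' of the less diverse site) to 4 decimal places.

1.1717

Station 1: N=87, proportions 0.735632, 0.137931, 0.126437, giving H' = 0.760572 (working shown to 6 dp, full precision carried).
Station 2: N=71, proportions 0.126761, 0.112676, 0.197183, 0.140845, 0.140845, 0.140845, 0.140845, giving H' = 1.932247.
Difference = |0.760572 − 1.932247| = 1.171675, i.e. 1.1717 to 4 decimal places.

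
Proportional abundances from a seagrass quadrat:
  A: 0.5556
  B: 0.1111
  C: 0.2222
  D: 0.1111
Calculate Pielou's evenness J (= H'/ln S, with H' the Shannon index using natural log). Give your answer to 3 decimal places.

H' = −Σ pᵢ ln pᵢ = −((-0.32653) + (-0.24412) + (-0.33423) + (-0.24412)) = 1.14900 (working shown to 5 dp, full precision carried).
With S = 4 species, ln S = 1.38629, so J = 1.14900/1.38629 = 0.82883, i.e. 0.829 to 3 decimal places.

0.829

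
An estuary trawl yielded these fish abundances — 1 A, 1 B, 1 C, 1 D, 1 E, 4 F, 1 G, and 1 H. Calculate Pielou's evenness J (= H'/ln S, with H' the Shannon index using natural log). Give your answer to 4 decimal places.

0.9107

Total N = 1+1+1+1+1+4+1+1 = 11, so the proportions are 0.090909, 0.090909, 0.090909, 0.090909, 0.090909, 0.363636, 0.090909, 0.090909 (working shown to 6 dp, full precision carried).
H' = −Σ pᵢ ln pᵢ = −((-0.217990) + (-0.217990) + (-0.217990) + (-0.217990) + (-0.217990) + (-0.367855) + (-0.217990) + (-0.217990)) = 1.893788.
With S = 8 species, ln S = 2.079442, so J = 1.893788/2.079442 = 0.910720, i.e. 0.9107 to 4 decimal places.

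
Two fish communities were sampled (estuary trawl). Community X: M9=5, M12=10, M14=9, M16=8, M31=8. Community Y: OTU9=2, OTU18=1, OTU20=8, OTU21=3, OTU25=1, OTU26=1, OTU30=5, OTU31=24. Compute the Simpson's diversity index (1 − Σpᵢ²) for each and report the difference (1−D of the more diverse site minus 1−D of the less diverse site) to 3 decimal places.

0.128

Community X: N=40, proportions 0.125, 0.25, 0.225, 0.2, 0.2, giving 1−D = 0.79125 (working shown to 5 dp, full precision carried).
Community Y: N=45, proportions 0.04444, 0.02222, 0.17778, 0.06667, 0.02222, 0.02222, 0.11111, 0.53333, giving 1−D = 0.66370.
Difference = |0.79125 − 0.66370| = 0.12755, i.e. 0.128 to 3 decimal places.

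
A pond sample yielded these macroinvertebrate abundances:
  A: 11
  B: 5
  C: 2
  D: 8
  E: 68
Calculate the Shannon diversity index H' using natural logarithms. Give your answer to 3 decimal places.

Total N = 11+5+2+8+68 = 94, so the proportions are 0.11702, 0.05319, 0.02128, 0.08511, 0.7234 (working shown to 5 dp, full precision carried).
Each pᵢ ln pᵢ term: 0.11702×(-2.14540)=-0.25106, 0.05319×(-2.93386)=-0.15606, 0.02128×(-3.85015)=-0.08192, 0.08511×(-2.46385)=-0.20969, 0.7234×(-0.32379)=-0.23423.
Sum = -0.93295, so H' = 0.933.

0.933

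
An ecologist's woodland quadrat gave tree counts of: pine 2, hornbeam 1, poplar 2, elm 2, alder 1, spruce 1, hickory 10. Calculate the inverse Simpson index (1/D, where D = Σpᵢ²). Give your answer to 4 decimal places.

Total N = 2+1+2+2+1+1+10 = 19, so the proportions are 0.1052632, 0.0526316, 0.1052632, 0.1052632, 0.0526316, 0.0526316, 0.5263158 (working shown to 7 dp, full precision carried).
D = 0.1052632² + 0.0526316² + 0.1052632² + 0.1052632² + 0.0526316² + 0.0526316² + 0.5263158² = 0.0110803 + 0.0027701 + 0.0110803 + 0.0110803 + 0.0027701 + 0.0027701 + 0.2770083 = 0.3185596.
So 1/D = 3.139130, i.e. 3.1391 to 4 decimal places.

3.1391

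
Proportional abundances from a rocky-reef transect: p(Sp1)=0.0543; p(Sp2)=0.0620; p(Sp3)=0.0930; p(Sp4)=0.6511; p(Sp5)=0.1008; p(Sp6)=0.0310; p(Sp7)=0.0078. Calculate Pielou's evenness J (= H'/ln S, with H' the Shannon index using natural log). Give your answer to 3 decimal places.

0.621

H' = −Σ pᵢ ln pᵢ = −((-0.15819) + (-0.17240) + (-0.22089) + (-0.27938) + (-0.23130) + (-0.10769) + (-0.03786)) = 1.20770 (working shown to 5 dp, full precision carried).
With S = 7 species, ln S = 1.94591, so J = 1.20770/1.94591 = 0.62064, i.e. 0.621 to 3 decimal places.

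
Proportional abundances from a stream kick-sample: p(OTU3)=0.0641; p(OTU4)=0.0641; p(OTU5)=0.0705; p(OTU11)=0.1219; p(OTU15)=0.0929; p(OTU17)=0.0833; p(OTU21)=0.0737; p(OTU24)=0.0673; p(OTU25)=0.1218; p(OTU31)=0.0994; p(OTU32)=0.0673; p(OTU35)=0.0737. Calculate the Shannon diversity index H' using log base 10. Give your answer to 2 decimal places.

Each pᵢ log₁₀ pᵢ term (working shown to 4 dp, full precision carried): 0.0641×(-1.1931)=-0.0765, 0.0641×(-1.1931)=-0.0765, 0.0705×(-1.1518)=-0.0812, 0.1219×(-0.9140)=-0.1114, 0.0929×(-1.0320)=-0.0959, 0.0833×(-1.0794)=-0.0899, 0.0737×(-1.1325)=-0.0835, 0.0673×(-1.1720)=-0.0789, 0.1218×(-0.9144)=-0.1114, 0.0994×(-1.0026)=-0.0997, 0.0673×(-1.1720)=-0.0789, 0.0737×(-1.1325)=-0.0835.
Sum = -1.0671, so H' = 1.07.

1.07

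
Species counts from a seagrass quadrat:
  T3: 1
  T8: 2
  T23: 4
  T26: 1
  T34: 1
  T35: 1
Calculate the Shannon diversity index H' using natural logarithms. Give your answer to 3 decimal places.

Total N = 1+2+4+1+1+1 = 10, so the proportions are 0.1, 0.2, 0.4, 0.1, 0.1, 0.1 (working shown to 5 dp, full precision carried).
Each pᵢ ln pᵢ term: 0.1×(-2.30259)=-0.23026, 0.2×(-1.60944)=-0.32189, 0.4×(-0.91629)=-0.36652, 0.1×(-2.30259)=-0.23026, 0.1×(-2.30259)=-0.23026, 0.1×(-2.30259)=-0.23026.
Sum = -1.60944, so H' = 1.609.

1.609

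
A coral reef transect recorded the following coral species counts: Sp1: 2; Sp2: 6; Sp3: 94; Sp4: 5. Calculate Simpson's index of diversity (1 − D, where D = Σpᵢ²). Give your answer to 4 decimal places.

0.2226

Total N = 2+6+94+5 = 107, so the proportions are 0.018692, 0.056075, 0.878505, 0.046729 (working shown to 6 dp, full precision carried).
D = 0.018692² + 0.056075² + 0.878505² + 0.046729² = 0.000349 + 0.003144 + 0.771770 + 0.002184 = 0.777448.
So 1 − D = 0.222552, i.e. 0.2226 to 4 decimal places.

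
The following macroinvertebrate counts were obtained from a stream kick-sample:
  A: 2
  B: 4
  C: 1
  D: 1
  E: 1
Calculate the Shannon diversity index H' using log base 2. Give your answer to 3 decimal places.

Total N = 2+4+1+1+1 = 9, so the proportions are 0.22222, 0.44444, 0.11111, 0.11111, 0.11111 (working shown to 5 dp, full precision carried).
Each pᵢ log₂ pᵢ term: 0.22222×(-2.16993)=-0.48221, 0.44444×(-1.16993)=-0.51997, 0.11111×(-3.16993)=-0.35221, 0.11111×(-3.16993)=-0.35221, 0.11111×(-3.16993)=-0.35221.
Sum = -2.05881, so H' = 2.059.

2.059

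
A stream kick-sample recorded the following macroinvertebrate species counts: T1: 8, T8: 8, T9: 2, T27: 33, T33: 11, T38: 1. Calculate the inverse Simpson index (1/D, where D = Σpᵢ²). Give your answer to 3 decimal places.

2.955

Total N = 8+8+2+33+11+1 = 63, so the proportions are 0.126984, 0.126984, 0.031746, 0.52381, 0.174603, 0.015873 (working shown to 6 dp, full precision carried).
D = 0.126984² + 0.126984² + 0.031746² + 0.52381² + 0.174603² + 0.015873² = 0.016125 + 0.016125 + 0.001008 + 0.274376 + 0.030486 + 0.000252 = 0.338372.
So 1/D = 2.95532, i.e. 2.955 to 3 decimal places.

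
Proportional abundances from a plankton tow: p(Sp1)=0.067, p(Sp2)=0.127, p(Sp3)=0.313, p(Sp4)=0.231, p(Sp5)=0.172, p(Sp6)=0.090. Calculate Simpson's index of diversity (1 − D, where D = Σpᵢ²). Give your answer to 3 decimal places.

D = 0.067² + 0.127² + 0.313² + 0.231² + 0.172² + 0.09² = 0.00449 + 0.01613 + 0.09797 + 0.05336 + 0.02958 + 0.00810 = 0.20963 (working shown to 5 dp, full precision carried).
So 1 − D = 0.79037, i.e. 0.790 to 3 decimal places.

0.790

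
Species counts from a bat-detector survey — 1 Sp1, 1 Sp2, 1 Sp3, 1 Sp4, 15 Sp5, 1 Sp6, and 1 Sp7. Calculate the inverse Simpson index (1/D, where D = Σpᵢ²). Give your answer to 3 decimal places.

Total N = 1+1+1+1+15+1+1 = 21, so the proportions are 0.047619, 0.047619, 0.047619, 0.047619, 0.714286, 0.047619, 0.047619 (working shown to 6 dp, full precision carried).
D = 0.047619² + 0.047619² + 0.047619² + 0.047619² + 0.714286² + 0.047619² + 0.047619² = 0.002268 + 0.002268 + 0.002268 + 0.002268 + 0.510204 + 0.002268 + 0.002268 = 0.523810.
So 1/D = 1.90909, i.e. 1.909 to 3 decimal places.

1.909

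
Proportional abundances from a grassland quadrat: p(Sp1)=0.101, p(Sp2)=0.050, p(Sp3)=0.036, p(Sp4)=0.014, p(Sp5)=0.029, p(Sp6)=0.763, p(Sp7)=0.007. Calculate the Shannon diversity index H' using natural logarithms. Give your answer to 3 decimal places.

Each pᵢ ln pᵢ term (working shown to 5 dp, full precision carried): 0.101×(-2.29263)=-0.23156, 0.05×(-2.99573)=-0.14979, 0.036×(-3.32424)=-0.11967, 0.014×(-4.26870)=-0.05976, 0.029×(-3.54046)=-0.10267, 0.763×(-0.27050)=-0.20639, 0.007×(-4.96185)=-0.03473.
Sum = -0.90457, so H' = 0.905.

0.905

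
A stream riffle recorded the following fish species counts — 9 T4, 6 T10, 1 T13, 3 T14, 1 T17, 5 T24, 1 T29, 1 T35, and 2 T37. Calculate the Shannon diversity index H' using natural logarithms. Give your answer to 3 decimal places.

1.876

Total N = 9+6+1+3+1+5+1+1+2 = 29, so the proportions are 0.31034, 0.2069, 0.03448, 0.10345, 0.03448, 0.17241, 0.03448, 0.03448, 0.06897 (working shown to 5 dp, full precision carried).
Each pᵢ ln pᵢ term: 0.31034×(-1.17007)=-0.36313, 0.2069×(-1.57554)=-0.32597, 0.03448×(-3.36730)=-0.11611, 0.10345×(-2.26868)=-0.23469, 0.03448×(-3.36730)=-0.11611, 0.17241×(-1.75786)=-0.30308, 0.03448×(-3.36730)=-0.11611, 0.03448×(-3.36730)=-0.11611, 0.06897×(-2.67415)=-0.18442.
Sum = -1.87575, so H' = 1.876.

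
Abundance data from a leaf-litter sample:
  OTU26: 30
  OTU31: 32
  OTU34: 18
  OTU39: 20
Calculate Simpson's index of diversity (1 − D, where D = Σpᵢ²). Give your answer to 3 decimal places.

0.735

Total N = 30+32+18+20 = 100, so the proportions are 0.3, 0.32, 0.18, 0.2 (working shown to 5 dp, full precision carried).
D = 0.3² + 0.32² + 0.18² + 0.2² = 0.09000 + 0.10240 + 0.03240 + 0.04000 = 0.26480.
So 1 − D = 0.73520, i.e. 0.735 to 3 decimal places.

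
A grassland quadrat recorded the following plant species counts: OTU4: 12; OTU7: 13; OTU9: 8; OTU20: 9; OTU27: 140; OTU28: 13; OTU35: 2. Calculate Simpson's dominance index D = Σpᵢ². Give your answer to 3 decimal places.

0.521

Total N = 12+13+8+9+140+13+2 = 197, so the proportions are 0.06091, 0.06599, 0.04061, 0.04569, 0.71066, 0.06599, 0.01015 (working shown to 5 dp, full precision carried).
D = 0.06091² + 0.06599² + 0.04061² + 0.04569² + 0.71066² + 0.06599² + 0.01015² = 0.00371 + 0.00435 + 0.00165 + 0.00209 + 0.50504 + 0.00435 + 0.00010 = 0.52130.
To 3 decimal places, D = 0.521.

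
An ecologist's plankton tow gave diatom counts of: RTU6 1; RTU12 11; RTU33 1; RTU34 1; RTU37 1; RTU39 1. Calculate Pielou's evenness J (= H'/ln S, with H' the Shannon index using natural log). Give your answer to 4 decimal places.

0.6273

Total N = 1+11+1+1+1+1 = 16, so the proportions are 0.0625, 0.6875, 0.0625, 0.0625, 0.0625, 0.0625 (working shown to 6 dp, full precision carried).
H' = −Σ pᵢ ln pᵢ = −((-0.173287) + (-0.257602) + (-0.173287) + (-0.173287) + (-0.173287) + (-0.173287)) = 1.124036.
With S = 6 species, ln S = 1.791759, so J = 1.124036/1.791759 = 0.627336, i.e. 0.6273 to 4 decimal places.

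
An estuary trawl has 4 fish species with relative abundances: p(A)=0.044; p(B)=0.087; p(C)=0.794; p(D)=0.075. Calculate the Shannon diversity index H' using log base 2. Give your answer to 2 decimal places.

Each pᵢ log₂ pᵢ term (working shown to 4 dp, full precision carried): 0.044×(-4.5064)=-0.1983, 0.087×(-3.5228)=-0.3065, 0.794×(-0.3328)=-0.2642, 0.075×(-3.7370)=-0.2803.
Sum = -1.0493, so H' = 1.05.

1.05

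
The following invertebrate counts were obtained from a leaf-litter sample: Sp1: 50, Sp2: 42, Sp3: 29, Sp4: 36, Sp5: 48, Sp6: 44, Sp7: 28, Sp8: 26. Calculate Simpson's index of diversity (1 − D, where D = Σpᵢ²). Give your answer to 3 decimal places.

Total N = 50+42+29+36+48+44+28+26 = 303, so the proportions are 0.16502, 0.13861, 0.09571, 0.11881, 0.15842, 0.14521, 0.09241, 0.08581 (working shown to 5 dp, full precision carried).
D = 0.16502² + 0.13861² + 0.09571² + 0.11881² + 0.15842² + 0.14521² + 0.09241² + 0.08581² = 0.02723 + 0.01921 + 0.00916 + 0.01412 + 0.02510 + 0.02109 + 0.00854 + 0.00736 = 0.13181.
So 1 − D = 0.86819, i.e. 0.868 to 3 decimal places.

0.868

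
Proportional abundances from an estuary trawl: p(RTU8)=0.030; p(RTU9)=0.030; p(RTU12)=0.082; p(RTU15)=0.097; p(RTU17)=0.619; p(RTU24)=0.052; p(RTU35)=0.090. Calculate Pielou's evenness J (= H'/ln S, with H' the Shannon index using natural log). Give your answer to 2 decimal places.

H' = −Σ pᵢ ln pᵢ = −((-0.1052) + (-0.1052) + (-0.2051) + (-0.2263) + (-0.2969) + (-0.1537) + (-0.2167)) = 1.3091 (working shown to 4 dp, full precision carried).
With S = 7 species, ln S = 1.9459, so J = 1.3091/1.9459 = 0.6728, i.e. 0.67 to 2 decimal places.

0.67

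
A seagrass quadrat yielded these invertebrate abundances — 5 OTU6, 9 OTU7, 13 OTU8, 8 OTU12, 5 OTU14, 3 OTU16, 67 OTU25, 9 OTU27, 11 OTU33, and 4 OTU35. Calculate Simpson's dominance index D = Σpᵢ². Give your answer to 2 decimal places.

Total N = 5+9+13+8+5+3+67+9+11+4 = 134, so the proportions are 0.0373, 0.0672, 0.097, 0.0597, 0.0373, 0.0224, 0.5, 0.0672, 0.0821, 0.0299 (working shown to 4 dp, full precision carried).
D = 0.0373² + 0.0672² + 0.097² + 0.0597² + 0.0373² + 0.0224² + 0.5² + 0.0672² + 0.0821² + 0.0299² = 0.0014 + 0.0045 + 0.0094 + 0.0036 + 0.0014 + 0.0005 + 0.2500 + 0.0045 + 0.0067 + 0.0009 = 0.2829.
To 2 decimal places, D = 0.28.

0.28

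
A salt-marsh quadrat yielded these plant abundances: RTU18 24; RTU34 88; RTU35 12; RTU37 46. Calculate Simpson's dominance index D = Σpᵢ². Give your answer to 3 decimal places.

0.366

Total N = 24+88+12+46 = 170, so the proportions are 0.14118, 0.51765, 0.07059, 0.27059 (working shown to 5 dp, full precision carried).
D = 0.14118² + 0.51765² + 0.07059² + 0.27059² = 0.01993 + 0.26796 + 0.00498 + 0.07322 = 0.36609.
To 3 decimal places, D = 0.366.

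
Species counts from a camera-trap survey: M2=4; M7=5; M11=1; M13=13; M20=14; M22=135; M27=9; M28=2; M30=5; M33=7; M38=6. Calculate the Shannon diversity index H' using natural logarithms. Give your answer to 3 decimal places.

Total N = 4+5+1+13+14+135+9+2+5+7+6 = 201, so the proportions are 0.0199, 0.02488, 0.00498, 0.06468, 0.06965, 0.67164, 0.04478, 0.00995, 0.02488, 0.03483, 0.02985 (working shown to 5 dp, full precision carried).
Each pᵢ ln pᵢ term: 0.0199×(-3.91701)=-0.07795, 0.02488×(-3.69387)=-0.09189, 0.00498×(-5.30330)=-0.02638, 0.06468×(-2.73836)=-0.17711, 0.06965×(-2.66425)=-0.18557, 0.67164×(-0.39803)=-0.26733, 0.04478×(-3.10608)=-0.13908, 0.00995×(-4.61016)=-0.04587, 0.02488×(-3.69387)=-0.09189, 0.03483×(-3.35739)=-0.11692, 0.02985×(-3.51155)=-0.10482.
Sum = -1.32482, so H' = 1.325.

1.325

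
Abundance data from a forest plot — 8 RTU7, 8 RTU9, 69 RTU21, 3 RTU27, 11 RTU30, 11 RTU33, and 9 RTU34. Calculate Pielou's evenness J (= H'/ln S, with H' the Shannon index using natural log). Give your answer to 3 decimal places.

Total N = 8+8+69+3+11+11+9 = 119, so the proportions are 0.06723, 0.06723, 0.57983, 0.02521, 0.09244, 0.09244, 0.07563 (working shown to 5 dp, full precision carried).
H' = −Σ pᵢ ln pᵢ = −((-0.18149) + (-0.18149) + (-0.31602) + (-0.09279) + (-0.22011) + (-0.22011) + (-0.19527)) = 1.40728.
With S = 7 species, ln S = 1.94591, so J = 1.40728/1.94591 = 0.72320, i.e. 0.723 to 3 decimal places.

0.723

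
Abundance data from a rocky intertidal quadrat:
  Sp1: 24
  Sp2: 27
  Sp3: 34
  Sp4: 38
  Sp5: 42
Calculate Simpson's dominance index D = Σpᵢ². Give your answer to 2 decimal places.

Total N = 24+27+34+38+42 = 165, so the proportions are 0.1455, 0.1636, 0.2061, 0.2303, 0.2545 (working shown to 4 dp, full precision carried).
D = 0.1455² + 0.1636² + 0.2061² + 0.2303² + 0.2545² = 0.0212 + 0.0268 + 0.0425 + 0.0530 + 0.0648 = 0.2082.
To 2 decimal places, D = 0.21.

0.21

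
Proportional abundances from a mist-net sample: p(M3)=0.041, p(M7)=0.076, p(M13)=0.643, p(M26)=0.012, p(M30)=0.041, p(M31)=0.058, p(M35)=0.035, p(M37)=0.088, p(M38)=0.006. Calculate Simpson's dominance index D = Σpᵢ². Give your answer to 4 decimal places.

D = 0.041² + 0.076² + 0.643² + 0.012² + 0.041² + 0.058² + 0.035² + 0.088² + 0.006² = 0.001681 + 0.005776 + 0.413449 + 0.000144 + 0.001681 + 0.003364 + 0.001225 + 0.007744 + 0.000036 = 0.435100 (working shown to 6 dp, full precision carried).
To 4 decimal places, D = 0.4351.

0.4351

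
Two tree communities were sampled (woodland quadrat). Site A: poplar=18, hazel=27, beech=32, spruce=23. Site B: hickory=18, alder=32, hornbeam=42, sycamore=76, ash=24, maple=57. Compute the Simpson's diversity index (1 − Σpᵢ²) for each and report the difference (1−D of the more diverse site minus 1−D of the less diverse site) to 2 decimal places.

Site A: N=100, proportions 0.18, 0.27, 0.32, 0.23, giving 1−D = 0.7394 (working shown to 4 dp, full precision carried).
Site B: N=249, proportions 0.0723, 0.1285, 0.1687, 0.3052, 0.0964, 0.2289, giving 1−D = 0.7950.
Difference = |0.7394 − 0.7950| = 0.0556, i.e. 0.06 to 2 decimal places.

0.06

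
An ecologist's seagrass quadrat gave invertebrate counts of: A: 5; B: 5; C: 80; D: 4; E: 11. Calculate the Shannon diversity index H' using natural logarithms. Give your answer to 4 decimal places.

0.8580

Total N = 5+5+80+4+11 = 105, so the proportions are 0.047619, 0.047619, 0.761905, 0.038095, 0.104762 (working shown to 6 dp, full precision carried).
Each pᵢ ln pᵢ term: 0.047619×(-3.044522)=-0.144977, 0.047619×(-3.044522)=-0.144977, 0.761905×(-0.271934)=-0.207188, 0.038095×(-3.267666)=-0.124483, 0.104762×(-2.256065)=-0.236350.
Sum = -0.857974, so H' = 0.8580.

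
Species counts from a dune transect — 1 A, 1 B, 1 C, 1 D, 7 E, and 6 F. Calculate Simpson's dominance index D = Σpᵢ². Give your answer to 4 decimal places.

0.3080

Total N = 1+1+1+1+7+6 = 17, so the proportions are 0.058824, 0.058824, 0.058824, 0.058824, 0.411765, 0.352941 (working shown to 6 dp, full precision carried).
D = 0.058824² + 0.058824² + 0.058824² + 0.058824² + 0.411765² + 0.352941² = 0.003460 + 0.003460 + 0.003460 + 0.003460 + 0.169550 + 0.124567 = 0.307958.
To 4 decimal places, D = 0.3080.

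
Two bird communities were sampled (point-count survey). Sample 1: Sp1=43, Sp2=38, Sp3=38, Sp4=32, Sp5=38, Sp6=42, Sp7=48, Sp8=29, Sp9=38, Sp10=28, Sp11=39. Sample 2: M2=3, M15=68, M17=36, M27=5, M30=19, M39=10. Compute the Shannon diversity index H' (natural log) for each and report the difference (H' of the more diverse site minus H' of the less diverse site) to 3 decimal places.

1.028

Sample 1: N=413, proportions 0.10412, 0.09201, 0.09201, 0.07748, 0.09201, 0.10169, 0.11622, 0.07022, 0.09201, 0.0678, 0.09443, giving H' = 2.38621 (working shown to 5 dp, full precision carried).
Sample 2: N=141, proportions 0.02128, 0.48227, 0.25532, 0.03546, 0.13475, 0.07092, giving H' = 1.35836.
Difference = |2.38621 − 1.35836| = 1.02785, i.e. 1.028 to 3 decimal places.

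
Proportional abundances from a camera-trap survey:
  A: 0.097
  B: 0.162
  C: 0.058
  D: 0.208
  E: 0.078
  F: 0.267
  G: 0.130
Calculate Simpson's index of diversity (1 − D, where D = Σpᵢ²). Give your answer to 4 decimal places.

0.8234

D = 0.097² + 0.162² + 0.058² + 0.208² + 0.078² + 0.267² + 0.13² = 0.009409 + 0.026244 + 0.003364 + 0.043264 + 0.006084 + 0.071289 + 0.016900 = 0.176554 (working shown to 6 dp, full precision carried).
So 1 − D = 0.823446, i.e. 0.8234 to 4 decimal places.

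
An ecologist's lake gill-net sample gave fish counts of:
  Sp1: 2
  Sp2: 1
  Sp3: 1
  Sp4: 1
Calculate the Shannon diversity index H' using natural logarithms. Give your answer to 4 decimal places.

1.3322

Total N = 2+1+1+1 = 5, so the proportions are 0.4, 0.2, 0.2, 0.2 (working shown to 6 dp, full precision carried).
Each pᵢ ln pᵢ term: 0.4×(-0.916291)=-0.366516, 0.2×(-1.609438)=-0.321888, 0.2×(-1.609438)=-0.321888, 0.2×(-1.609438)=-0.321888.
Sum = -1.332179, so H' = 1.3322.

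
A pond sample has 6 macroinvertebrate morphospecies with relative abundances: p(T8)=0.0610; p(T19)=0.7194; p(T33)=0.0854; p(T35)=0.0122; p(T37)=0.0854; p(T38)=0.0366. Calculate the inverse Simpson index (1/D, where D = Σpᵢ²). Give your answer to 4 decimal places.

D = 0.061² + 0.7194² + 0.0854² + 0.0122² + 0.0854² + 0.0366² = 0.0037210 + 0.5175364 + 0.0072932 + 0.0001488 + 0.0072932 + 0.0013396 = 0.5373321 (working shown to 7 dp, full precision carried).
So 1/D = 1.861047, i.e. 1.8610 to 4 decimal places.

1.8610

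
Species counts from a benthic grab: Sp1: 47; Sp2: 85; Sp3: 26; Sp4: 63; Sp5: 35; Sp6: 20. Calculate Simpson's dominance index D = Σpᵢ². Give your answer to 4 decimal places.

Total N = 47+85+26+63+35+20 = 276, so the proportions are 0.17029, 0.307971, 0.094203, 0.228261, 0.126812, 0.072464 (working shown to 6 dp, full precision carried).
D = 0.17029² + 0.307971² + 0.094203² + 0.228261² + 0.126812² + 0.072464² = 0.028999 + 0.094846 + 0.008874 + 0.052103 + 0.016081 + 0.005251 = 0.206154.
To 4 decimal places, D = 0.2062.

0.2062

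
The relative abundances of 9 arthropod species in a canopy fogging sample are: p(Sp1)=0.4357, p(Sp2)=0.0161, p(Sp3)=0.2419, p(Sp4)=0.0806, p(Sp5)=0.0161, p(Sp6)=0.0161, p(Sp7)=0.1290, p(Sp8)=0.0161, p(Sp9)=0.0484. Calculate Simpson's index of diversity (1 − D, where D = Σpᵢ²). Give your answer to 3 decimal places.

D = 0.4357² + 0.0161² + 0.2419² + 0.0806² + 0.0161² + 0.0161² + 0.129² + 0.0161² + 0.0484² = 0.18983 + 0.00026 + 0.05852 + 0.00650 + 0.00026 + 0.00026 + 0.01664 + 0.00026 + 0.00234 = 0.27487 (working shown to 5 dp, full precision carried).
So 1 − D = 0.72513, i.e. 0.725 to 3 decimal places.

0.725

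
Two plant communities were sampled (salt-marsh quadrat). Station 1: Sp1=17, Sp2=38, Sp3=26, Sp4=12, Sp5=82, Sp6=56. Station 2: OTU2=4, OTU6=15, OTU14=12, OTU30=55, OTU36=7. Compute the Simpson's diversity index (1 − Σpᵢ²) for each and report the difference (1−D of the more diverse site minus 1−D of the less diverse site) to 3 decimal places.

0.167

Station 1: N=231, proportions 0.07359, 0.1645, 0.11255, 0.05195, 0.35498, 0.24242, giving 1−D = 0.76738 (working shown to 5 dp, full precision carried).
Station 2: N=93, proportions 0.04301, 0.16129, 0.12903, 0.5914, 0.07527, giving 1−D = 0.60007.
Difference = |0.76738 − 0.60007| = 0.16731, i.e. 0.167 to 3 decimal places.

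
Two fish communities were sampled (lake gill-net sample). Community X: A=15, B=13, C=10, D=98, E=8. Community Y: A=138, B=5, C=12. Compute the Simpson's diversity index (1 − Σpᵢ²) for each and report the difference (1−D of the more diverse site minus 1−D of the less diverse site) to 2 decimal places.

Community X: N=144, proportions 0.1042, 0.0903, 0.0694, 0.6806, 0.0556, giving 1−D = 0.5099 (working shown to 4 dp, full precision carried).
Community Y: N=155, proportions 0.8903, 0.0323, 0.0774, giving 1−D = 0.2003.
Difference = |0.5099 − 0.2003| = 0.3096, i.e. 0.31 to 2 decimal places.

0.31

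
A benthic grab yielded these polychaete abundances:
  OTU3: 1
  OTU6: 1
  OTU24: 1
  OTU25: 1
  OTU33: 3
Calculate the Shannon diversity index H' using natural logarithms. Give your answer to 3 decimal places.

1.475

Total N = 1+1+1+1+3 = 7, so the proportions are 0.14286, 0.14286, 0.14286, 0.14286, 0.42857 (working shown to 5 dp, full precision carried).
Each pᵢ ln pᵢ term: 0.14286×(-1.94591)=-0.27799, 0.14286×(-1.94591)=-0.27799, 0.14286×(-1.94591)=-0.27799, 0.14286×(-1.94591)=-0.27799, 0.42857×(-0.84730)=-0.36313.
Sum = -1.47508, so H' = 1.475.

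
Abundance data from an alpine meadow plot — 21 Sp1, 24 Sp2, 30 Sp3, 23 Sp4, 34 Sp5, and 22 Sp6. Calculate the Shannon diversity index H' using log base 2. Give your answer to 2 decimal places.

Total N = 21+24+30+23+34+22 = 154, so the proportions are 0.1364, 0.1558, 0.1948, 0.1494, 0.2208, 0.1429 (working shown to 4 dp, full precision carried).
Each pᵢ log₂ pᵢ term: 0.1364×(-2.8745)=-0.3920, 0.1558×(-2.6818)=-0.4179, 0.1948×(-2.3599)=-0.4597, 0.1494×(-2.7432)=-0.4097, 0.2208×(-2.1793)=-0.4811, 0.1429×(-2.8074)=-0.4011.
Sum = -2.5615, so H' = 2.56.

2.56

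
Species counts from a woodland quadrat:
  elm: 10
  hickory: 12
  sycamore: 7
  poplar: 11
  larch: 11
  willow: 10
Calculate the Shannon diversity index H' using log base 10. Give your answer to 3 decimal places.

Total N = 10+12+7+11+11+10 = 61, so the proportions are 0.16393, 0.19672, 0.11475, 0.18033, 0.18033, 0.16393 (working shown to 5 dp, full precision carried).
Each pᵢ log₁₀ pᵢ term: 0.16393×(-0.78533)=-0.12874, 0.19672×(-0.70615)=-0.13891, 0.11475×(-0.94023)=-0.10790, 0.18033×(-0.74394)=-0.13415, 0.18033×(-0.74394)=-0.13415, 0.16393×(-0.78533)=-0.12874.
Sum = -0.77260, so H' = 0.773.

0.773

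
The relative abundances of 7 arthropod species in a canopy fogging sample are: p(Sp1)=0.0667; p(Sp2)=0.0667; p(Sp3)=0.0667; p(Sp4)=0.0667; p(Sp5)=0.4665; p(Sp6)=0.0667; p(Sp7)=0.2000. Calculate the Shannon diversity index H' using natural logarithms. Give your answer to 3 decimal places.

Each pᵢ ln pᵢ term (working shown to 5 dp, full precision carried): 0.0667×(-2.70755)=-0.18059, 0.0667×(-2.70755)=-0.18059, 0.0667×(-2.70755)=-0.18059, 0.0667×(-2.70755)=-0.18059, 0.4665×(-0.76250)=-0.35570, 0.0667×(-2.70755)=-0.18059, 0.2×(-1.60944)=-0.32189.
Sum = -1.58056, so H' = 1.581.

1.581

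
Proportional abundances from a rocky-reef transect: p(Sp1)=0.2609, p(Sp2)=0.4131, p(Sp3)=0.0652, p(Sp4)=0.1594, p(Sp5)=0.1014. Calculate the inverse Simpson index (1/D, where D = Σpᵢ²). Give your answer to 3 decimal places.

3.589

D = 0.2609² + 0.4131² + 0.0652² + 0.1594² + 0.1014² = 0.0680688 + 0.1706516 + 0.0042510 + 0.0254084 + 0.0102820 = 0.2786618 (working shown to 7 dp, full precision carried).
So 1/D = 3.58858, i.e. 3.589 to 3 decimal places.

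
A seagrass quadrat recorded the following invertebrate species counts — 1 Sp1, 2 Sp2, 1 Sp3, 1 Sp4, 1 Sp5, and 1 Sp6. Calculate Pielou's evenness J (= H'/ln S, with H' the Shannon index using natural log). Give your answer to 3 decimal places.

0.976

Total N = 1+2+1+1+1+1 = 7, so the proportions are 0.14286, 0.28571, 0.14286, 0.14286, 0.14286, 0.14286 (working shown to 5 dp, full precision carried).
H' = −Σ pᵢ ln pᵢ = −((-0.27799) + (-0.35793) + (-0.27799) + (-0.27799) + (-0.27799) + (-0.27799)) = 1.74787.
With S = 6 species, ln S = 1.79176, so J = 1.74787/1.79176 = 0.97550, i.e. 0.976 to 3 decimal places.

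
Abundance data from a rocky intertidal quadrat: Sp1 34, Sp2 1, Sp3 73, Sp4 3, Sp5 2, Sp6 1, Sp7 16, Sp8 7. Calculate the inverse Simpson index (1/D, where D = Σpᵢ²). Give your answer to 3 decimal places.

Total N = 34+1+73+3+2+1+16+7 = 137, so the proportions are 0.248175, 0.007299, 0.532847, 0.021898, 0.014599, 0.007299, 0.116788, 0.051095 (working shown to 6 dp, full precision carried).
D = 0.248175² + 0.007299² + 0.532847² + 0.021898² + 0.014599² + 0.007299² + 0.116788² + 0.051095² = 0.061591 + 0.000053 + 0.283926 + 0.000480 + 0.000213 + 0.000053 + 0.013640 + 0.002611 = 0.362566.
So 1/D = 2.75812, i.e. 2.758 to 3 decimal places.

2.758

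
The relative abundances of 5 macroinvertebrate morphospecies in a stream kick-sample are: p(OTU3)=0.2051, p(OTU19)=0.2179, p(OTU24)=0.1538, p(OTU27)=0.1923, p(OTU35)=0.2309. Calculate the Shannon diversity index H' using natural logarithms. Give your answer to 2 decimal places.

Each pᵢ ln pᵢ term (working shown to 4 dp, full precision carried): 0.2051×(-1.5843)=-0.3249, 0.2179×(-1.5237)=-0.3320, 0.1538×(-1.8721)=-0.2879, 0.1923×(-1.6487)=-0.3170, 0.2309×(-1.4658)=-0.3384.
Sum = -1.6004, so H' = 1.60.

1.60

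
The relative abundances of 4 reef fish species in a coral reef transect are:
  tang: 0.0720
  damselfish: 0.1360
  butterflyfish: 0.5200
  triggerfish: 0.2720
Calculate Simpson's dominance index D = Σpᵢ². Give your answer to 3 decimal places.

D = 0.072² + 0.136² + 0.52² + 0.272² = 0.00518 + 0.01850 + 0.27040 + 0.07398 = 0.36806 (working shown to 5 dp, full precision carried).
To 3 decimal places, D = 0.368.

0.368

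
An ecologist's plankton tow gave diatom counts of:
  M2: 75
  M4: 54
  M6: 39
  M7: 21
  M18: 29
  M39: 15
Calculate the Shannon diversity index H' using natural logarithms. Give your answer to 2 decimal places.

Total N = 75+54+39+21+29+15 = 233, so the proportions are 0.3219, 0.2318, 0.1674, 0.0901, 0.1245, 0.0644 (working shown to 4 dp, full precision carried).
Each pᵢ ln pᵢ term: 0.3219×(-1.1336)=-0.3649, 0.2318×(-1.4621)=-0.3388, 0.1674×(-1.7875)=-0.2992, 0.0901×(-2.4065)=-0.2169, 0.1245×(-2.0837)=-0.2593, 0.0644×(-2.7430)=-0.1766.
Sum = -1.6557, so H' = 1.66.

1.66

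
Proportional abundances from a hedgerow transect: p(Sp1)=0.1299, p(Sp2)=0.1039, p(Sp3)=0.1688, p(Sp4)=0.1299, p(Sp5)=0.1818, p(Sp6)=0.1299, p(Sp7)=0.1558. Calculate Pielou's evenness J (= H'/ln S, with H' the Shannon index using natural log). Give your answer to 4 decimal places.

H' = −Σ pᵢ ln pᵢ = −((-0.265125) + (-0.235264) + (-0.300302) + (-0.265125) + (-0.309941) + (-0.265125) + (-0.289661)) = 1.930541 (working shown to 6 dp, full precision carried).
With S = 7 species, ln S = 1.945910, so J = 1.930541/1.945910 = 0.992102, i.e. 0.9921 to 4 decimal places.

0.9921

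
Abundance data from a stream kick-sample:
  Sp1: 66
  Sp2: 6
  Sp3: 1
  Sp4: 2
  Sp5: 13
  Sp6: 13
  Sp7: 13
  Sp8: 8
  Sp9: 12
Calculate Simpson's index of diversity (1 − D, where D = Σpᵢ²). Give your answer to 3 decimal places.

Total N = 66+6+1+2+13+13+13+8+12 = 134, so the proportions are 0.49254, 0.04478, 0.00746, 0.01493, 0.09701, 0.09701, 0.09701, 0.0597, 0.08955 (working shown to 5 dp, full precision carried).
D = 0.49254² + 0.04478² + 0.00746² + 0.01493² + 0.09701² + 0.09701² + 0.09701² + 0.0597² + 0.08955² = 0.24259 + 0.00200 + 0.00006 + 0.00022 + 0.00941 + 0.00941 + 0.00941 + 0.00356 + 0.00802 = 0.28470.
So 1 − D = 0.71530, i.e. 0.715 to 3 decimal places.

0.715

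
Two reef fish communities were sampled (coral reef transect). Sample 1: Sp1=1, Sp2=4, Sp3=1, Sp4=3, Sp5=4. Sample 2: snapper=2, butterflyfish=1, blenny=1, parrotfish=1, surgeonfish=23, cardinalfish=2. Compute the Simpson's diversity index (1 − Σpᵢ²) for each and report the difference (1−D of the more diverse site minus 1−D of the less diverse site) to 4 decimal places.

0.3456

Sample 1: N=13, proportions 0.076923, 0.307692, 0.076923, 0.230769, 0.307692, giving 1−D = 0.745562 (working shown to 6 dp, full precision carried).
Sample 2: N=30, proportions 0.066667, 0.033333, 0.033333, 0.033333, 0.766667, 0.066667, giving 1−D = 0.400000.
Difference = |0.745562 − 0.400000| = 0.345562, i.e. 0.3456 to 4 decimal places.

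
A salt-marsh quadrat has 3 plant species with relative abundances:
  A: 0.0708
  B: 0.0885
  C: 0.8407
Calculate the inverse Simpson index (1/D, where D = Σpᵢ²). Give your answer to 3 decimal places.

1.390

D = 0.0708² + 0.0885² + 0.8407² = 0.005013 + 0.007832 + 0.706776 = 0.719621 (working shown to 6 dp, full precision carried).
So 1/D = 1.38962, i.e. 1.390 to 3 decimal places.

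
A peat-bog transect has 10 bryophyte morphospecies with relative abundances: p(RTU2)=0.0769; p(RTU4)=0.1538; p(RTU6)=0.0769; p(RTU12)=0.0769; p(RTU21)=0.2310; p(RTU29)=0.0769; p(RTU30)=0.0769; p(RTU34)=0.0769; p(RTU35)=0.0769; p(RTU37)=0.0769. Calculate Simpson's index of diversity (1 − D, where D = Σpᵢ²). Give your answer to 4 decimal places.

0.8757

D = 0.0769² + 0.1538² + 0.0769² + 0.0769² + 0.231² + 0.0769² + 0.0769² + 0.0769² + 0.0769² + 0.0769² = 0.005914 + 0.023654 + 0.005914 + 0.005914 + 0.053361 + 0.005914 + 0.005914 + 0.005914 + 0.005914 + 0.005914 = 0.124324 (working shown to 6 dp, full precision carried).
So 1 − D = 0.875676, i.e. 0.8757 to 4 decimal places.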